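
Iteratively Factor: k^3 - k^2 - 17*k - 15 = (k - 5)*(k^2 + 4*k + 3) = (k - 5)*(k + 1)*(k + 3)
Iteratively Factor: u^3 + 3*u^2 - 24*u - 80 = (u + 4)*(u^2 - u - 20) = (u - 5)*(u + 4)*(u + 4)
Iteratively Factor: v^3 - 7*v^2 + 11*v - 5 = (v - 1)*(v^2 - 6*v + 5) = (v - 1)^2*(v - 5)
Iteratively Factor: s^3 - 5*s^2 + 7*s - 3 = (s - 1)*(s^2 - 4*s + 3) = (s - 1)^2*(s - 3)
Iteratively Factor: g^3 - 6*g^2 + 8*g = (g)*(g^2 - 6*g + 8) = g*(g - 4)*(g - 2)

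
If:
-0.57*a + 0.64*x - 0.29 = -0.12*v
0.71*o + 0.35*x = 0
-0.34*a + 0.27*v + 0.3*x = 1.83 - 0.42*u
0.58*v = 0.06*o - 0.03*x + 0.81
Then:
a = 1.10118180346446*x - 0.214761040532365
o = -0.492957746478873*x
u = 0.243181310082719*x + 3.28550543024227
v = 1.39655172413793 - 0.102719766877125*x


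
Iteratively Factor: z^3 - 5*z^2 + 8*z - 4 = (z - 1)*(z^2 - 4*z + 4) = (z - 2)*(z - 1)*(z - 2)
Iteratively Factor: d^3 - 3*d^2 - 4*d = (d - 4)*(d^2 + d) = (d - 4)*(d + 1)*(d)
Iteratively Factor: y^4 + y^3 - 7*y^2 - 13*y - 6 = (y + 1)*(y^3 - 7*y - 6) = (y - 3)*(y + 1)*(y^2 + 3*y + 2) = (y - 3)*(y + 1)*(y + 2)*(y + 1)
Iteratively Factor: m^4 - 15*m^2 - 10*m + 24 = (m - 4)*(m^3 + 4*m^2 + m - 6) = (m - 4)*(m + 3)*(m^2 + m - 2) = (m - 4)*(m + 2)*(m + 3)*(m - 1)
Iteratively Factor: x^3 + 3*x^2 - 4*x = (x)*(x^2 + 3*x - 4) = x*(x - 1)*(x + 4)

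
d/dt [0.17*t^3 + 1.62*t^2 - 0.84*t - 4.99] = 0.51*t^2 + 3.24*t - 0.84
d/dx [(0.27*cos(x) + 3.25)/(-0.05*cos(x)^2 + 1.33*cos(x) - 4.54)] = (-0.0135*cos(x)^2 - 0.325*cos(x) + 5.5483)*sin(x)/(0.0025*cos(x)^4 - 0.133*cos(x)^3 + 2.2229*cos(x)^2 - 12.0764*cos(x) + 20.6116)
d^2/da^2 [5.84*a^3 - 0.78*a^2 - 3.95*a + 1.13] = 35.04*a - 1.56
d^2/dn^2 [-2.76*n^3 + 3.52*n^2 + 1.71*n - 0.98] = 7.04 - 16.56*n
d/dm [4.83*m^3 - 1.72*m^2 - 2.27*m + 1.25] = 14.49*m^2 - 3.44*m - 2.27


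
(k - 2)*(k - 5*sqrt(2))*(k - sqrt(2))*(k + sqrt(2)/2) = k^4 - 11*sqrt(2)*k^3/2 - 2*k^3 + 4*k^2 + 11*sqrt(2)*k^2 - 8*k + 5*sqrt(2)*k - 10*sqrt(2)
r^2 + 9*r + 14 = (r + 2)*(r + 7)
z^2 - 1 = (z - 1)*(z + 1)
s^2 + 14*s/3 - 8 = (s - 4/3)*(s + 6)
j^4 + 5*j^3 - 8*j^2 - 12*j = j*(j - 2)*(j + 1)*(j + 6)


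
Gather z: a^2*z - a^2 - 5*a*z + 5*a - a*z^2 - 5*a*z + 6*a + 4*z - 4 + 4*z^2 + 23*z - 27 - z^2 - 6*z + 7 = -a^2 + 11*a + z^2*(3 - a) + z*(a^2 - 10*a + 21) - 24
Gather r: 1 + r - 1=r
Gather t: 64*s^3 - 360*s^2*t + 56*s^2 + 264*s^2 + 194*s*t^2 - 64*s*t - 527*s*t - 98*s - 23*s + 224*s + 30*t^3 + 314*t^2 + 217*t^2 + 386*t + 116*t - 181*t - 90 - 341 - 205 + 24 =64*s^3 + 320*s^2 + 103*s + 30*t^3 + t^2*(194*s + 531) + t*(-360*s^2 - 591*s + 321) - 612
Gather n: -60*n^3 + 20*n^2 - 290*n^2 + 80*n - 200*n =-60*n^3 - 270*n^2 - 120*n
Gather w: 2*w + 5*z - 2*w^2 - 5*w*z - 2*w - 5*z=-2*w^2 - 5*w*z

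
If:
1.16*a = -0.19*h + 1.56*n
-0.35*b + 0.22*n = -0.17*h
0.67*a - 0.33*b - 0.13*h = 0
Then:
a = 1.06082716072187*n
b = 1.4707501339195*n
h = 1.73389733454015*n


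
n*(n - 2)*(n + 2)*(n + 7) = n^4 + 7*n^3 - 4*n^2 - 28*n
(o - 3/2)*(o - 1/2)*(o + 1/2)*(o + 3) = o^4 + 3*o^3/2 - 19*o^2/4 - 3*o/8 + 9/8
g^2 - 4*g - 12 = (g - 6)*(g + 2)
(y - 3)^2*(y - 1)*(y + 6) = y^4 - y^3 - 27*y^2 + 81*y - 54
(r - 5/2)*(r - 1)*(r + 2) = r^3 - 3*r^2/2 - 9*r/2 + 5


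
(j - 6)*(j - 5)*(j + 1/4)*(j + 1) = j^4 - 39*j^3/4 + 33*j^2/2 + 139*j/4 + 15/2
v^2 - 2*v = v*(v - 2)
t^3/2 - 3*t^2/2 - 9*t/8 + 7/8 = (t/2 + 1/2)*(t - 7/2)*(t - 1/2)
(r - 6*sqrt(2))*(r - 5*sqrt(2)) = r^2 - 11*sqrt(2)*r + 60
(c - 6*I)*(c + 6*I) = c^2 + 36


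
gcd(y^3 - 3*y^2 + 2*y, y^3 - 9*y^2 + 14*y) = y^2 - 2*y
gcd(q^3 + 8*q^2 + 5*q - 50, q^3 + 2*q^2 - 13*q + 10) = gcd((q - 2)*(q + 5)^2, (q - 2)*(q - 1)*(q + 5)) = q^2 + 3*q - 10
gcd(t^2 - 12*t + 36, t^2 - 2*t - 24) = t - 6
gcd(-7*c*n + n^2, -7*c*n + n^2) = 7*c*n - n^2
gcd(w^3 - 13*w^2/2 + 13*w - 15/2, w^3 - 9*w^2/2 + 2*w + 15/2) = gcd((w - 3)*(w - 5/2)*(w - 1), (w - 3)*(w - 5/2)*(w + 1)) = w^2 - 11*w/2 + 15/2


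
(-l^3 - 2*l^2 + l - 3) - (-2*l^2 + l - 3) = -l^3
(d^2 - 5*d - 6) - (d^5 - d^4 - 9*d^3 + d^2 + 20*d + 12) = -d^5 + d^4 + 9*d^3 - 25*d - 18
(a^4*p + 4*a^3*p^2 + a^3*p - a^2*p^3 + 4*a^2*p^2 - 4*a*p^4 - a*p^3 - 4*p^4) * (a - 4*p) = a^5*p + a^4*p - 17*a^3*p^3 - 17*a^2*p^3 + 16*a*p^5 + 16*p^5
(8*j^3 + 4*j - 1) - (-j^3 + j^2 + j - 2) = 9*j^3 - j^2 + 3*j + 1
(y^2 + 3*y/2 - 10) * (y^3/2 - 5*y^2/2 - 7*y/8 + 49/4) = y^5/2 - 7*y^4/4 - 77*y^3/8 + 575*y^2/16 + 217*y/8 - 245/2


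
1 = 1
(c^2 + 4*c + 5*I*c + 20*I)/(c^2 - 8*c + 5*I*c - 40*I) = (c + 4)/(c - 8)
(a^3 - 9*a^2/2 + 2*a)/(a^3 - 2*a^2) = (a^2 - 9*a/2 + 2)/(a*(a - 2))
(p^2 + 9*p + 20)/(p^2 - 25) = (p + 4)/(p - 5)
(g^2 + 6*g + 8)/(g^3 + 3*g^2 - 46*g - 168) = (g + 2)/(g^2 - g - 42)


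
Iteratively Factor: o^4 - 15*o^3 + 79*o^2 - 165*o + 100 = (o - 1)*(o^3 - 14*o^2 + 65*o - 100) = (o - 4)*(o - 1)*(o^2 - 10*o + 25) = (o - 5)*(o - 4)*(o - 1)*(o - 5)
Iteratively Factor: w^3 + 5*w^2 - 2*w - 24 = (w - 2)*(w^2 + 7*w + 12) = (w - 2)*(w + 3)*(w + 4)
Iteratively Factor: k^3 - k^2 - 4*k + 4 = (k + 2)*(k^2 - 3*k + 2) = (k - 1)*(k + 2)*(k - 2)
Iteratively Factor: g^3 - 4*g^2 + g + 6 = (g + 1)*(g^2 - 5*g + 6) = (g - 2)*(g + 1)*(g - 3)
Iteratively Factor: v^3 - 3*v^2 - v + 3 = (v + 1)*(v^2 - 4*v + 3) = (v - 3)*(v + 1)*(v - 1)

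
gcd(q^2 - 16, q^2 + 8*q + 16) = q + 4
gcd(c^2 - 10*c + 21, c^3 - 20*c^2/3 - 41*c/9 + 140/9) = c - 7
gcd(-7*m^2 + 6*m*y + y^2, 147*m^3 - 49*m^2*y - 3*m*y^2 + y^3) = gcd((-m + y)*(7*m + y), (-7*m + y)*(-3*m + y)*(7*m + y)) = 7*m + y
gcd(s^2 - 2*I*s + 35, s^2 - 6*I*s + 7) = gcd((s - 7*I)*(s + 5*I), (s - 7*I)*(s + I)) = s - 7*I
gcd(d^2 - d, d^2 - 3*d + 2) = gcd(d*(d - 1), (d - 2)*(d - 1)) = d - 1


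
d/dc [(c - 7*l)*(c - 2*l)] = 2*c - 9*l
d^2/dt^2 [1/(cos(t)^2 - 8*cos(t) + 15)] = 2*(-2*sin(t)^4 + 3*sin(t)^2 - 75*cos(t) + 3*cos(3*t) + 48)/((cos(t) - 5)^3*(cos(t) - 3)^3)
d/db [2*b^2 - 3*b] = 4*b - 3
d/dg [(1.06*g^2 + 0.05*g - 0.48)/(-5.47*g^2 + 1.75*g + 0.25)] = (2.1285*g^2 - 4.7212*g + 0.8525)/(29.9209*g^4 - 19.145*g^3 + 0.3275*g^2 + 0.875*g + 0.0625)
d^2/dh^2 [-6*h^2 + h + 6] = -12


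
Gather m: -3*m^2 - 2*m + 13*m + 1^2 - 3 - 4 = -3*m^2 + 11*m - 6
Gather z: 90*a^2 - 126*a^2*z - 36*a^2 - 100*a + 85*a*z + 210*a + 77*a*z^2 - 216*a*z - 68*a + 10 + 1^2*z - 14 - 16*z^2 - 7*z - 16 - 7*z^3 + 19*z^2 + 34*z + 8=54*a^2 + 42*a - 7*z^3 + z^2*(77*a + 3) + z*(-126*a^2 - 131*a + 28) - 12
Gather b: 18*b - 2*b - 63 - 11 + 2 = 16*b - 72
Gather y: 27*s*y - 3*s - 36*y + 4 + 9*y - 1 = -3*s + y*(27*s - 27) + 3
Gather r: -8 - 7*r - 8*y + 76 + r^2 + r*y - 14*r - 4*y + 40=r^2 + r*(y - 21) - 12*y + 108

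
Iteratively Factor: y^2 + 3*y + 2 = (y + 1)*(y + 2)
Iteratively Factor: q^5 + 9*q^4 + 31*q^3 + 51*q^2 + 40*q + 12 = (q + 2)*(q^4 + 7*q^3 + 17*q^2 + 17*q + 6) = (q + 1)*(q + 2)*(q^3 + 6*q^2 + 11*q + 6) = (q + 1)^2*(q + 2)*(q^2 + 5*q + 6) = (q + 1)^2*(q + 2)*(q + 3)*(q + 2)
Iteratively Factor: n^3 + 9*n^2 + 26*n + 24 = (n + 2)*(n^2 + 7*n + 12) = (n + 2)*(n + 3)*(n + 4)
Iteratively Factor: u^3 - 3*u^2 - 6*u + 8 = (u - 4)*(u^2 + u - 2) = (u - 4)*(u - 1)*(u + 2)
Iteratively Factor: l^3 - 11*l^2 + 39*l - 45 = (l - 5)*(l^2 - 6*l + 9) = (l - 5)*(l - 3)*(l - 3)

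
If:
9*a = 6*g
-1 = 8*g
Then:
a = -1/12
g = -1/8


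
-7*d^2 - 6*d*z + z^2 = (-7*d + z)*(d + z)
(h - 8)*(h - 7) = h^2 - 15*h + 56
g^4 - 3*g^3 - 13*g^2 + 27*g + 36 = (g - 4)*(g - 3)*(g + 1)*(g + 3)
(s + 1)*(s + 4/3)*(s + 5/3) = s^3 + 4*s^2 + 47*s/9 + 20/9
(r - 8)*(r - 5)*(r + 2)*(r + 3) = r^4 - 8*r^3 - 19*r^2 + 122*r + 240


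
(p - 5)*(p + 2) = p^2 - 3*p - 10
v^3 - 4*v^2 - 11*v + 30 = (v - 5)*(v - 2)*(v + 3)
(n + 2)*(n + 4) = n^2 + 6*n + 8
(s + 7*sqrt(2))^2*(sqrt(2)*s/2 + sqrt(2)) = sqrt(2)*s^3/2 + sqrt(2)*s^2 + 14*s^2 + 28*s + 49*sqrt(2)*s + 98*sqrt(2)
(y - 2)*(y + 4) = y^2 + 2*y - 8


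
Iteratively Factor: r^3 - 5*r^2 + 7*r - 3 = (r - 3)*(r^2 - 2*r + 1) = (r - 3)*(r - 1)*(r - 1)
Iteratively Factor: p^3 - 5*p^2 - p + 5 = (p + 1)*(p^2 - 6*p + 5) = (p - 1)*(p + 1)*(p - 5)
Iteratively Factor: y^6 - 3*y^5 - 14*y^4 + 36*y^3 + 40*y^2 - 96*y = (y - 4)*(y^5 + y^4 - 10*y^3 - 4*y^2 + 24*y) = (y - 4)*(y + 3)*(y^4 - 2*y^3 - 4*y^2 + 8*y) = y*(y - 4)*(y + 3)*(y^3 - 2*y^2 - 4*y + 8) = y*(y - 4)*(y + 2)*(y + 3)*(y^2 - 4*y + 4) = y*(y - 4)*(y - 2)*(y + 2)*(y + 3)*(y - 2)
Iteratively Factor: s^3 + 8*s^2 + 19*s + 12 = (s + 3)*(s^2 + 5*s + 4) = (s + 3)*(s + 4)*(s + 1)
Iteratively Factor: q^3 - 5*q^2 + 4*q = (q - 4)*(q^2 - q) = (q - 4)*(q - 1)*(q)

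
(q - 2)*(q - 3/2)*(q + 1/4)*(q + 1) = q^4 - 9*q^3/4 - 9*q^2/8 + 23*q/8 + 3/4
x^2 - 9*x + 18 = (x - 6)*(x - 3)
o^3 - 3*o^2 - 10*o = o*(o - 5)*(o + 2)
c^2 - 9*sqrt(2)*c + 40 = (c - 5*sqrt(2))*(c - 4*sqrt(2))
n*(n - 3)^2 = n^3 - 6*n^2 + 9*n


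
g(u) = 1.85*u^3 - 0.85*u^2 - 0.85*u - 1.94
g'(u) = 5.55*u^2 - 1.7*u - 0.85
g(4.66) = 162.85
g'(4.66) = 111.75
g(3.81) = 84.80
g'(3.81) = 73.24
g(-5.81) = -388.52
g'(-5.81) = 196.37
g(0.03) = -1.97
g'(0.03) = -0.90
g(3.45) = 60.98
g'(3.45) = 59.34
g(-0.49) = -1.95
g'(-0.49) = 1.32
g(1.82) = 4.85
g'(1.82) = 14.44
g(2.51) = 19.83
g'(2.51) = 29.85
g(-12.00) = -3310.94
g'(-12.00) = 818.75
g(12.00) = 3062.26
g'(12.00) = 777.95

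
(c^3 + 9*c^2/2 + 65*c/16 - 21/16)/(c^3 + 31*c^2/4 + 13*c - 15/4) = (c + 7/4)/(c + 5)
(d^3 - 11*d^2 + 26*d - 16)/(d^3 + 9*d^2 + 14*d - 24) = (d^2 - 10*d + 16)/(d^2 + 10*d + 24)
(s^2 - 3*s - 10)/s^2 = 1 - 3/s - 10/s^2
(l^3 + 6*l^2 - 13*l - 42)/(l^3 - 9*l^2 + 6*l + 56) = (l^2 + 4*l - 21)/(l^2 - 11*l + 28)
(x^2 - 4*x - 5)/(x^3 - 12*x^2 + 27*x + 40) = 1/(x - 8)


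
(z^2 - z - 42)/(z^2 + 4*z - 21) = (z^2 - z - 42)/(z^2 + 4*z - 21)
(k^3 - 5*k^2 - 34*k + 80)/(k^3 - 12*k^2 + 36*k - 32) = (k + 5)/(k - 2)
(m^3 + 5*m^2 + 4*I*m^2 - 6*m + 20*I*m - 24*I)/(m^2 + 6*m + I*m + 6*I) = (m^2 + m*(-1 + 4*I) - 4*I)/(m + I)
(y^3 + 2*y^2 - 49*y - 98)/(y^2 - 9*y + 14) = (y^2 + 9*y + 14)/(y - 2)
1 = 1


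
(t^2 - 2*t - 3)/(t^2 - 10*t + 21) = (t + 1)/(t - 7)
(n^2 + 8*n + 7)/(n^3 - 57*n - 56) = 1/(n - 8)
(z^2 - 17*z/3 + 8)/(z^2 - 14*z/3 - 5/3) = (-3*z^2 + 17*z - 24)/(-3*z^2 + 14*z + 5)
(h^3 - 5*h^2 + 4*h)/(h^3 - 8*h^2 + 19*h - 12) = h/(h - 3)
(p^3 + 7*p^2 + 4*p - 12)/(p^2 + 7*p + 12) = (p^3 + 7*p^2 + 4*p - 12)/(p^2 + 7*p + 12)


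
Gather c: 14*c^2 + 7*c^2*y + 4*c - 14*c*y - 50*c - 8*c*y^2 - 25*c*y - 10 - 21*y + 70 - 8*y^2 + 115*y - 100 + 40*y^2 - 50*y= c^2*(7*y + 14) + c*(-8*y^2 - 39*y - 46) + 32*y^2 + 44*y - 40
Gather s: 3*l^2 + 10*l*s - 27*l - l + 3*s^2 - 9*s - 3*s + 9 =3*l^2 - 28*l + 3*s^2 + s*(10*l - 12) + 9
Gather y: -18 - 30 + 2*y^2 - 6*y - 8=2*y^2 - 6*y - 56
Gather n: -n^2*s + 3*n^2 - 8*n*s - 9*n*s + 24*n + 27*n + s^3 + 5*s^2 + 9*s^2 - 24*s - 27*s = n^2*(3 - s) + n*(51 - 17*s) + s^3 + 14*s^2 - 51*s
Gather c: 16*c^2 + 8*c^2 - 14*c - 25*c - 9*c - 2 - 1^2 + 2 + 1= 24*c^2 - 48*c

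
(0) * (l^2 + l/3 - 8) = 0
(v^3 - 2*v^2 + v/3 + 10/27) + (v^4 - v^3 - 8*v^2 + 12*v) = v^4 - 10*v^2 + 37*v/3 + 10/27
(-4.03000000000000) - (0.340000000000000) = -4.37000000000000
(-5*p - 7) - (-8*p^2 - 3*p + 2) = 8*p^2 - 2*p - 9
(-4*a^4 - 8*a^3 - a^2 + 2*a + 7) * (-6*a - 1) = 24*a^5 + 52*a^4 + 14*a^3 - 11*a^2 - 44*a - 7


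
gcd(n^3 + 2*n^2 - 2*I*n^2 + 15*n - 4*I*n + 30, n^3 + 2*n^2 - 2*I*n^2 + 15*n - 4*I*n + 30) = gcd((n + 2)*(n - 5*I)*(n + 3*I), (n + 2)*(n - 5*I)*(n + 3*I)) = n^3 + n^2*(2 - 2*I) + n*(15 - 4*I) + 30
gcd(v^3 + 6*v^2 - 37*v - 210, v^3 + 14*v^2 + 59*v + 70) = v^2 + 12*v + 35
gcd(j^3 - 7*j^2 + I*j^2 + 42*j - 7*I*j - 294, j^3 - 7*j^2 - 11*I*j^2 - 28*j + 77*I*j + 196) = j - 7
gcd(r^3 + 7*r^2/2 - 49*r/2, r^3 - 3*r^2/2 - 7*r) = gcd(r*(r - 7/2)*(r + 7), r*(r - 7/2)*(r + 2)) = r^2 - 7*r/2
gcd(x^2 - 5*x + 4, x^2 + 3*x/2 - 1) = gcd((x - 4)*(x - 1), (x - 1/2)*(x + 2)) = 1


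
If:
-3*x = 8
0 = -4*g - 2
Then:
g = -1/2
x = -8/3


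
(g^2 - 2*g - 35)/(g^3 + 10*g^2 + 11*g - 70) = (g - 7)/(g^2 + 5*g - 14)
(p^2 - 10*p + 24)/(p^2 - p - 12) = (p - 6)/(p + 3)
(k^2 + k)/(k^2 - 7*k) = (k + 1)/(k - 7)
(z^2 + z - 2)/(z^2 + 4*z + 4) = (z - 1)/(z + 2)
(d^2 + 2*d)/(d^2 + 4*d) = (d + 2)/(d + 4)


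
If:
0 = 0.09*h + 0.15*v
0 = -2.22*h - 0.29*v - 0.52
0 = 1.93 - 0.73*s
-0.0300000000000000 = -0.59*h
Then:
No Solution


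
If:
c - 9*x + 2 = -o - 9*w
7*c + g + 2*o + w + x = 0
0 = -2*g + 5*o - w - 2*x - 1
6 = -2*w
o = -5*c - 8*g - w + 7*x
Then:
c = 746/361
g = -1108/361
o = -1000/361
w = -3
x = -1031/361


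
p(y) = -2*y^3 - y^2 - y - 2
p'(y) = -6*y^2 - 2*y - 1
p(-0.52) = -1.47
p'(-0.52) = -1.58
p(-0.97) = -0.15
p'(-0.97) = -4.71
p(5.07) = -293.42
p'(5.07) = -165.37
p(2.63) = -47.93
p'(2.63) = -47.76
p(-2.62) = 29.73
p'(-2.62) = -36.95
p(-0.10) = -1.91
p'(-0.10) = -0.86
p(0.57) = -3.27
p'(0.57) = -4.09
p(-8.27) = 1069.10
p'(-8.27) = -394.82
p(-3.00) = 46.00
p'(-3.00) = -49.00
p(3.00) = -68.00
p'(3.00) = -61.00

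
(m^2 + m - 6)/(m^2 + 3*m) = (m - 2)/m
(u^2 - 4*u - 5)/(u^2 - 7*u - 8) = (u - 5)/(u - 8)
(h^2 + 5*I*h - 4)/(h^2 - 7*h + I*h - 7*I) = (h + 4*I)/(h - 7)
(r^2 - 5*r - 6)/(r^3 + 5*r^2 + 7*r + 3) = (r - 6)/(r^2 + 4*r + 3)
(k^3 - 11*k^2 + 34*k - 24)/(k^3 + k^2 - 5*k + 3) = (k^2 - 10*k + 24)/(k^2 + 2*k - 3)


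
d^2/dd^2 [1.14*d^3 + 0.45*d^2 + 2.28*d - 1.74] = 6.84*d + 0.9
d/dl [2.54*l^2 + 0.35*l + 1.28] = 5.08*l + 0.35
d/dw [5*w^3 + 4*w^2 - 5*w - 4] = 15*w^2 + 8*w - 5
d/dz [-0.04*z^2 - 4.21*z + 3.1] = -0.08*z - 4.21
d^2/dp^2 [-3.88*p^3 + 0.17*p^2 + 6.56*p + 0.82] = 0.34 - 23.28*p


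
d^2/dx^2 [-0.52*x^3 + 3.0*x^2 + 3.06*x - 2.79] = 6.0 - 3.12*x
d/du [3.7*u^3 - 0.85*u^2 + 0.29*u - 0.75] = 11.1*u^2 - 1.7*u + 0.29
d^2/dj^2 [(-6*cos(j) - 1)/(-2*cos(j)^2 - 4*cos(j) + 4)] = 2*(-27*(1 - cos(2*j))^2*cos(j) + 4*(1 - cos(2*j))^2 + 19*cos(j) - 14*cos(2*j) - 57*cos(3*j) + 6*cos(5*j) + 90)/(4*cos(j) + cos(2*j) - 3)^3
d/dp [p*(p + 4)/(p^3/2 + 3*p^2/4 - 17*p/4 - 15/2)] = 4*(-2*p^4 - 16*p^3 - 29*p^2 - 60*p - 120)/(4*p^6 + 12*p^5 - 59*p^4 - 222*p^3 + 109*p^2 + 1020*p + 900)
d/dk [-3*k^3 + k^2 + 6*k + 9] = -9*k^2 + 2*k + 6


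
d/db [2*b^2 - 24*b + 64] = 4*b - 24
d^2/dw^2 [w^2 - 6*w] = 2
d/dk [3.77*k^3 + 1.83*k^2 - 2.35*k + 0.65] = 11.31*k^2 + 3.66*k - 2.35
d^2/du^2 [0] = 0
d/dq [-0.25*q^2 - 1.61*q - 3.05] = -0.5*q - 1.61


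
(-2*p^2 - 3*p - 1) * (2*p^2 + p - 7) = -4*p^4 - 8*p^3 + 9*p^2 + 20*p + 7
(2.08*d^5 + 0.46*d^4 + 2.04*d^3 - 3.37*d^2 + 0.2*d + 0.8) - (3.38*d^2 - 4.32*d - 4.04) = 2.08*d^5 + 0.46*d^4 + 2.04*d^3 - 6.75*d^2 + 4.52*d + 4.84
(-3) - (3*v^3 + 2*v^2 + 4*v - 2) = -3*v^3 - 2*v^2 - 4*v - 1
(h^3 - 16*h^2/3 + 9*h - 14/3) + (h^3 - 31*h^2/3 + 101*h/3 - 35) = 2*h^3 - 47*h^2/3 + 128*h/3 - 119/3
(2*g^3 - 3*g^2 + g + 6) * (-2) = -4*g^3 + 6*g^2 - 2*g - 12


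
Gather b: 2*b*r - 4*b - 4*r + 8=b*(2*r - 4) - 4*r + 8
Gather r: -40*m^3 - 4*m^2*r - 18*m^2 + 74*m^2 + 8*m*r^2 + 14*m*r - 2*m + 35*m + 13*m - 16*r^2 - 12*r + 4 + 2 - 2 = -40*m^3 + 56*m^2 + 46*m + r^2*(8*m - 16) + r*(-4*m^2 + 14*m - 12) + 4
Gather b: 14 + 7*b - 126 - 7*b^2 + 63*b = -7*b^2 + 70*b - 112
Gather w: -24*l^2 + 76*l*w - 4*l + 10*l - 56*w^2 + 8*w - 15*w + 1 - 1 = -24*l^2 + 6*l - 56*w^2 + w*(76*l - 7)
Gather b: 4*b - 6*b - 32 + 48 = 16 - 2*b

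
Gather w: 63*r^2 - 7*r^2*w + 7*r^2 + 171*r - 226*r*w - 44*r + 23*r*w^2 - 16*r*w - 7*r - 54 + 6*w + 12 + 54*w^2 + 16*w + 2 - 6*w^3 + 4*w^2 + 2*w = 70*r^2 + 120*r - 6*w^3 + w^2*(23*r + 58) + w*(-7*r^2 - 242*r + 24) - 40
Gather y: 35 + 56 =91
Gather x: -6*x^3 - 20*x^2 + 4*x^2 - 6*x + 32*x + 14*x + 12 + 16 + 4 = -6*x^3 - 16*x^2 + 40*x + 32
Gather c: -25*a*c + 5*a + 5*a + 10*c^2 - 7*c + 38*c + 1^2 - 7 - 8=10*a + 10*c^2 + c*(31 - 25*a) - 14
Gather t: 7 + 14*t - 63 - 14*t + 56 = 0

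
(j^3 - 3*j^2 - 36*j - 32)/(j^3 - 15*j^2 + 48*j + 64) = (j + 4)/(j - 8)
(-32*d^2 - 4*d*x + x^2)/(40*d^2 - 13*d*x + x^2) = (4*d + x)/(-5*d + x)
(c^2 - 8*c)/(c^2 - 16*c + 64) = c/(c - 8)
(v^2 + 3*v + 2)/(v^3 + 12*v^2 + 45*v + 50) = (v + 1)/(v^2 + 10*v + 25)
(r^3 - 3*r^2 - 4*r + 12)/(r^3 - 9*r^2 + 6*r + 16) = (r^2 - r - 6)/(r^2 - 7*r - 8)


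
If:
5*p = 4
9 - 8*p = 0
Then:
No Solution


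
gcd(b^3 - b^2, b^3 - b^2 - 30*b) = b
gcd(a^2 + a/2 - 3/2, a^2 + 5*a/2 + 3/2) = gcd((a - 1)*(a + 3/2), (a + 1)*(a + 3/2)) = a + 3/2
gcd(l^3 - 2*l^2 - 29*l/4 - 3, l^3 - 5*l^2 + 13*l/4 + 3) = l^2 - 7*l/2 - 2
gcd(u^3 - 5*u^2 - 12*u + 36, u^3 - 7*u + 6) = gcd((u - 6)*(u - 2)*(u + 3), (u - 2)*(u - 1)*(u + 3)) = u^2 + u - 6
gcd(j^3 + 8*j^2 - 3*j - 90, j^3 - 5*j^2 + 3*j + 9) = j - 3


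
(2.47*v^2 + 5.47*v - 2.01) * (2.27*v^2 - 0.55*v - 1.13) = 5.6069*v^4 + 11.0584*v^3 - 10.3623*v^2 - 5.0756*v + 2.2713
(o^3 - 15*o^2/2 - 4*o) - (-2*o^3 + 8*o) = 3*o^3 - 15*o^2/2 - 12*o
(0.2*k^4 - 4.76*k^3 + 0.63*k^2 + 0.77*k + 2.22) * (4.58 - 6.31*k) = -1.262*k^5 + 30.9516*k^4 - 25.7761*k^3 - 1.9733*k^2 - 10.4816*k + 10.1676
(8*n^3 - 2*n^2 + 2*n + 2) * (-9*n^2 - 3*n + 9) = -72*n^5 - 6*n^4 + 60*n^3 - 42*n^2 + 12*n + 18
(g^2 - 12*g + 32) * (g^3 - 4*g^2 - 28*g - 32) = g^5 - 16*g^4 + 52*g^3 + 176*g^2 - 512*g - 1024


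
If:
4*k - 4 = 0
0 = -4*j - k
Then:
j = -1/4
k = 1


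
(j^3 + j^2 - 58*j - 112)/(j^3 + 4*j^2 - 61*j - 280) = (j + 2)/(j + 5)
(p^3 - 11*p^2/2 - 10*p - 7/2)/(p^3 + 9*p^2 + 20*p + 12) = (2*p^2 - 13*p - 7)/(2*(p^2 + 8*p + 12))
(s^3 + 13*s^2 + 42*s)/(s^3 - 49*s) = (s + 6)/(s - 7)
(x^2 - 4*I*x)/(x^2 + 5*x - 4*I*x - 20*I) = x/(x + 5)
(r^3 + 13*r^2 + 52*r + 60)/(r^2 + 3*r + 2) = (r^2 + 11*r + 30)/(r + 1)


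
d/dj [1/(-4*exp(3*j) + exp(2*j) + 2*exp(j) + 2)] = 2*(6*exp(2*j) - exp(j) - 1)*exp(j)/(-4*exp(3*j) + exp(2*j) + 2*exp(j) + 2)^2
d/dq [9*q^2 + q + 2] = 18*q + 1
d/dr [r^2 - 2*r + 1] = 2*r - 2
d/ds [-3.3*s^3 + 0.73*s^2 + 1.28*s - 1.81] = -9.9*s^2 + 1.46*s + 1.28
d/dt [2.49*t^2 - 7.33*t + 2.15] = 4.98*t - 7.33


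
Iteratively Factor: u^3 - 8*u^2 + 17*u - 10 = (u - 2)*(u^2 - 6*u + 5) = (u - 5)*(u - 2)*(u - 1)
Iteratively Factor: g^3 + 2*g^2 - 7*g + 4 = (g - 1)*(g^2 + 3*g - 4) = (g - 1)^2*(g + 4)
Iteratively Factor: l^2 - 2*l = (l)*(l - 2)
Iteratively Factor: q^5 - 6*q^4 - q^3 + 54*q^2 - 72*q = (q + 3)*(q^4 - 9*q^3 + 26*q^2 - 24*q) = (q - 2)*(q + 3)*(q^3 - 7*q^2 + 12*q) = (q - 4)*(q - 2)*(q + 3)*(q^2 - 3*q) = q*(q - 4)*(q - 2)*(q + 3)*(q - 3)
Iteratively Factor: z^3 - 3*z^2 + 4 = (z + 1)*(z^2 - 4*z + 4) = (z - 2)*(z + 1)*(z - 2)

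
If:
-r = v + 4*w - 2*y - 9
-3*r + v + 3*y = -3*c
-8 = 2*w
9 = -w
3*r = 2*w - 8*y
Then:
No Solution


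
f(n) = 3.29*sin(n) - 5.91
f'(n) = 3.29*cos(n)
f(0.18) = -5.32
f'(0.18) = 3.24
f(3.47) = -6.97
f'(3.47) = -3.11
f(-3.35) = -5.23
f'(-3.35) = -3.22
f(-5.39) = -3.35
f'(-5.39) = 2.06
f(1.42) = -2.66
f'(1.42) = 0.49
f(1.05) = -3.06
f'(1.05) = 1.64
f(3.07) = -5.67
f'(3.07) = -3.28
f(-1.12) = -8.87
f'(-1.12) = 1.43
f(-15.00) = -8.05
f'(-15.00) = -2.50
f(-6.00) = -4.99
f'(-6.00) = 3.16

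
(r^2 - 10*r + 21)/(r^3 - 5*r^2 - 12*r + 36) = (r^2 - 10*r + 21)/(r^3 - 5*r^2 - 12*r + 36)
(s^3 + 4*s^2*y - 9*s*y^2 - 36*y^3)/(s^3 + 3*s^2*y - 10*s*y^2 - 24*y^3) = (s + 3*y)/(s + 2*y)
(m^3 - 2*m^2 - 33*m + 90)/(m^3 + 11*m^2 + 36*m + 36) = (m^2 - 8*m + 15)/(m^2 + 5*m + 6)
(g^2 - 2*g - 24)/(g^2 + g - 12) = (g - 6)/(g - 3)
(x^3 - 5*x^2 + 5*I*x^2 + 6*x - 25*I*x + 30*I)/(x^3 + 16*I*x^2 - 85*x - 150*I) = (x^2 - 5*x + 6)/(x^2 + 11*I*x - 30)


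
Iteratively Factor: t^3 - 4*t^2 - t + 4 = (t - 1)*(t^2 - 3*t - 4) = (t - 4)*(t - 1)*(t + 1)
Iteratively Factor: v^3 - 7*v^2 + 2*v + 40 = (v + 2)*(v^2 - 9*v + 20) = (v - 4)*(v + 2)*(v - 5)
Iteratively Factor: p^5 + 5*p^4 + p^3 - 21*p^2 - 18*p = (p)*(p^4 + 5*p^3 + p^2 - 21*p - 18) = p*(p + 3)*(p^3 + 2*p^2 - 5*p - 6) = p*(p - 2)*(p + 3)*(p^2 + 4*p + 3) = p*(p - 2)*(p + 3)^2*(p + 1)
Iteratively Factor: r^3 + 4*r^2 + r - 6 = (r + 2)*(r^2 + 2*r - 3) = (r - 1)*(r + 2)*(r + 3)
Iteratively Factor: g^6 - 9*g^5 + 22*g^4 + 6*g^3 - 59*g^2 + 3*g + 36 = (g - 4)*(g^5 - 5*g^4 + 2*g^3 + 14*g^2 - 3*g - 9) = (g - 4)*(g + 1)*(g^4 - 6*g^3 + 8*g^2 + 6*g - 9) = (g - 4)*(g - 3)*(g + 1)*(g^3 - 3*g^2 - g + 3) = (g - 4)*(g - 3)*(g + 1)^2*(g^2 - 4*g + 3) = (g - 4)*(g - 3)^2*(g + 1)^2*(g - 1)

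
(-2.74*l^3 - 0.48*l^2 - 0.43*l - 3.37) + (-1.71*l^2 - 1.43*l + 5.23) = -2.74*l^3 - 2.19*l^2 - 1.86*l + 1.86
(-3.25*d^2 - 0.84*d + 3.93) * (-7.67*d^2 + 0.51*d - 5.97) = 24.9275*d^4 + 4.7853*d^3 - 11.169*d^2 + 7.0191*d - 23.4621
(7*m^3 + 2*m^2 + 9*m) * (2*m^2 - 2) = 14*m^5 + 4*m^4 + 4*m^3 - 4*m^2 - 18*m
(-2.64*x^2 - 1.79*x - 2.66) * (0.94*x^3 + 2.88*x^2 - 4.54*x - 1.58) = -2.4816*x^5 - 9.2858*x^4 + 4.33*x^3 + 4.637*x^2 + 14.9046*x + 4.2028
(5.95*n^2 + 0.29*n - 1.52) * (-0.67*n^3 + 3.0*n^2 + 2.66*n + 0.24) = -3.9865*n^5 + 17.6557*n^4 + 17.7154*n^3 - 2.3606*n^2 - 3.9736*n - 0.3648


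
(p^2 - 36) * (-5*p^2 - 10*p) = -5*p^4 - 10*p^3 + 180*p^2 + 360*p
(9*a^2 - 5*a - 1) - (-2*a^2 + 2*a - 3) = 11*a^2 - 7*a + 2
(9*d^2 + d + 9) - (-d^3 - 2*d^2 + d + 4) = d^3 + 11*d^2 + 5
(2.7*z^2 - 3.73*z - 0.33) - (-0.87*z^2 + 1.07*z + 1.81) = 3.57*z^2 - 4.8*z - 2.14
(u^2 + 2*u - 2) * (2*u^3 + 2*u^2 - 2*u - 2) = 2*u^5 + 6*u^4 - 2*u^3 - 10*u^2 + 4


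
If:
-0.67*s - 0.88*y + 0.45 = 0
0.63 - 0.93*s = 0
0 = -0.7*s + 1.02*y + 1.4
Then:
No Solution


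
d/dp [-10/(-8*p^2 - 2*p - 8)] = 5*(-8*p - 1)/(4*p^2 + p + 4)^2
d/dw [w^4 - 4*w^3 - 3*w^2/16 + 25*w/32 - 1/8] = 4*w^3 - 12*w^2 - 3*w/8 + 25/32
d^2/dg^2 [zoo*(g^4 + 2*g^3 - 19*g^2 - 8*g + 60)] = zoo*(g^2 + g + 1)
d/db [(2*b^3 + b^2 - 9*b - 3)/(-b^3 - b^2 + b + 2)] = (-b^4 - 14*b^3 - 5*b^2 - 2*b - 15)/(b^6 + 2*b^5 - b^4 - 6*b^3 - 3*b^2 + 4*b + 4)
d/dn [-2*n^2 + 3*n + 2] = 3 - 4*n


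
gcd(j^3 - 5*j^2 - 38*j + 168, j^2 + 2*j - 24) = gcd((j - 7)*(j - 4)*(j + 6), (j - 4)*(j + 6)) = j^2 + 2*j - 24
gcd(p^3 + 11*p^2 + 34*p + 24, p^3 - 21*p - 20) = p^2 + 5*p + 4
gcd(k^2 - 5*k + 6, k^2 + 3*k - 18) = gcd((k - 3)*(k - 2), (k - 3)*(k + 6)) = k - 3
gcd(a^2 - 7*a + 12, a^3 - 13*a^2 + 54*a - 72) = a^2 - 7*a + 12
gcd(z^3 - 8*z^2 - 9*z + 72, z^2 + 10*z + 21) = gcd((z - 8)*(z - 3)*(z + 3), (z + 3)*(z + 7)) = z + 3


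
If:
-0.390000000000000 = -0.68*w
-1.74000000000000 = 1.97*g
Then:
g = -0.88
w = 0.57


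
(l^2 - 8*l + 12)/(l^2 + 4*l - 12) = (l - 6)/(l + 6)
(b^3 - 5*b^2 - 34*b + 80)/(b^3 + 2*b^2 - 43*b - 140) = (b^2 - 10*b + 16)/(b^2 - 3*b - 28)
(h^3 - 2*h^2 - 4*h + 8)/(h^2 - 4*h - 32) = (-h^3 + 2*h^2 + 4*h - 8)/(-h^2 + 4*h + 32)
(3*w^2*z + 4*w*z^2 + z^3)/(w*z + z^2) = 3*w + z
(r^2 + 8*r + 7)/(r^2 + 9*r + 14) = (r + 1)/(r + 2)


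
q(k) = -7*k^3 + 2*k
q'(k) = 2 - 21*k^2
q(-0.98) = 4.63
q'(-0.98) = -18.17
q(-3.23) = 229.43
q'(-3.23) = -217.09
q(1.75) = -34.02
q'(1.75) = -62.31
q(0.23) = 0.37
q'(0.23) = 0.89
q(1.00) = -5.00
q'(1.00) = -19.00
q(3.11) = -204.34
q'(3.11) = -201.11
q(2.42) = -94.37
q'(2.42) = -120.98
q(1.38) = -15.64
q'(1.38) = -37.99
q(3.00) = -183.00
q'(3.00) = -187.00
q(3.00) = -183.00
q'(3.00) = -187.00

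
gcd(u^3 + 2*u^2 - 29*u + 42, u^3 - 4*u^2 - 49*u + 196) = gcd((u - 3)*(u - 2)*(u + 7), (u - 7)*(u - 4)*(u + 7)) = u + 7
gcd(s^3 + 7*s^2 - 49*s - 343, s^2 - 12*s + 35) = s - 7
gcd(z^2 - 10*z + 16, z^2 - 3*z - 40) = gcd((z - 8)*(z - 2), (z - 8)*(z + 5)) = z - 8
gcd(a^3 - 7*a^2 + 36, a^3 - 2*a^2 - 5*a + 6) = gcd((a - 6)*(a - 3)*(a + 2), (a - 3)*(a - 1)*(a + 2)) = a^2 - a - 6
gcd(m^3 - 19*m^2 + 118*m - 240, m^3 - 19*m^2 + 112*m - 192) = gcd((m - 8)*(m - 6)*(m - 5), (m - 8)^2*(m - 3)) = m - 8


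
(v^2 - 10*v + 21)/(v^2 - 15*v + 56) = (v - 3)/(v - 8)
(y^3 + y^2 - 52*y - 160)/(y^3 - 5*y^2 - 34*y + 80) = (y + 4)/(y - 2)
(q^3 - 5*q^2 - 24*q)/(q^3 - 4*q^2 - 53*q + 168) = q*(q + 3)/(q^2 + 4*q - 21)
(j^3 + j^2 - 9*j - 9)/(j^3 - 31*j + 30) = (j^3 + j^2 - 9*j - 9)/(j^3 - 31*j + 30)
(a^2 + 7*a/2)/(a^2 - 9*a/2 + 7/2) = a*(2*a + 7)/(2*a^2 - 9*a + 7)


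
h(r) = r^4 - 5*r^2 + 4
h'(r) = 4*r^3 - 10*r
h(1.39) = -1.93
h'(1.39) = -3.16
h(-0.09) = 3.96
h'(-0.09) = 0.90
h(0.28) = 3.61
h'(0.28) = -2.71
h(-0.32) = 3.50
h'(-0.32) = 3.07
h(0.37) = 3.33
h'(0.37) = -3.50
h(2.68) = 19.67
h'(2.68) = 50.20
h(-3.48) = 90.11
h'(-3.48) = -133.78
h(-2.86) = 30.01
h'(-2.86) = -64.97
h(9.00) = 6160.00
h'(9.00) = 2826.00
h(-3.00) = 40.00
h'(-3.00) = -78.00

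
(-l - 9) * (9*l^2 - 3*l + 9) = -9*l^3 - 78*l^2 + 18*l - 81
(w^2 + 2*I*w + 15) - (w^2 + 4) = 2*I*w + 11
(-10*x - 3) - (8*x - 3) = -18*x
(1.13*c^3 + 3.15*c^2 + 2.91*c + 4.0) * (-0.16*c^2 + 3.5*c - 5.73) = -0.1808*c^5 + 3.451*c^4 + 4.0845*c^3 - 8.5045*c^2 - 2.6743*c - 22.92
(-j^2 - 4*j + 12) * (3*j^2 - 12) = -3*j^4 - 12*j^3 + 48*j^2 + 48*j - 144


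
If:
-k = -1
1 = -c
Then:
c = -1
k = 1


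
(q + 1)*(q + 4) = q^2 + 5*q + 4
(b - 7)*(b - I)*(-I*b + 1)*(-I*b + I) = -b^4 + 8*b^3 - 8*b^2 + 8*b - 7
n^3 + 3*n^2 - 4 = (n - 1)*(n + 2)^2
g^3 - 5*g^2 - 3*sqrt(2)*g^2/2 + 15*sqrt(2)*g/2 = g*(g - 5)*(g - 3*sqrt(2)/2)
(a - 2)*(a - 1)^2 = a^3 - 4*a^2 + 5*a - 2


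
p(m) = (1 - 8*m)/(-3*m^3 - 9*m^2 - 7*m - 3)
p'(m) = (1 - 8*m)*(9*m^2 + 18*m + 7)/(-3*m^3 - 9*m^2 - 7*m - 3)^2 - 8/(-3*m^3 - 9*m^2 - 7*m - 3)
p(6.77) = 0.04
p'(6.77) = -0.01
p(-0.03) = -0.44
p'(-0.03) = 3.88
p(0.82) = 0.34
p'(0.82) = -0.09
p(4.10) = 0.08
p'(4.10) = -0.03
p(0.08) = -0.10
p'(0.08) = 2.44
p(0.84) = 0.34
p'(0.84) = -0.09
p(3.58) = 0.10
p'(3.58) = -0.04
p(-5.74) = 0.15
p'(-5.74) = 0.07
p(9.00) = 0.02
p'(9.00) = 0.00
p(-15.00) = 0.01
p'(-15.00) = 0.00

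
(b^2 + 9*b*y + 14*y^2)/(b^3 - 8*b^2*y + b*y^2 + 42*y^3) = (b + 7*y)/(b^2 - 10*b*y + 21*y^2)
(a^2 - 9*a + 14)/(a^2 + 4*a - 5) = (a^2 - 9*a + 14)/(a^2 + 4*a - 5)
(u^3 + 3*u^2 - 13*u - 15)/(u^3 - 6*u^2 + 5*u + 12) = (u + 5)/(u - 4)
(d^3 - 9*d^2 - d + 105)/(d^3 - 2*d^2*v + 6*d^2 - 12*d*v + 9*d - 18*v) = (-d^2 + 12*d - 35)/(-d^2 + 2*d*v - 3*d + 6*v)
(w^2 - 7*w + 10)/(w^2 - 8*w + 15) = (w - 2)/(w - 3)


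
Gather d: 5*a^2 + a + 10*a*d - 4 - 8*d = 5*a^2 + a + d*(10*a - 8) - 4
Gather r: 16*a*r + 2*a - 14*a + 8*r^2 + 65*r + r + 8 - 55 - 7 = -12*a + 8*r^2 + r*(16*a + 66) - 54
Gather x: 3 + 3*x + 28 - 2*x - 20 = x + 11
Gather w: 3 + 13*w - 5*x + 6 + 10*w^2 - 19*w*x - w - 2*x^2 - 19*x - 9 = 10*w^2 + w*(12 - 19*x) - 2*x^2 - 24*x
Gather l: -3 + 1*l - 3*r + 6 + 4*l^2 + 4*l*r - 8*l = 4*l^2 + l*(4*r - 7) - 3*r + 3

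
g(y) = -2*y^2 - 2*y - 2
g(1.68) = -11.00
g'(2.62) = -12.48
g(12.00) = -314.00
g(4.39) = -49.32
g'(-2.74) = 8.96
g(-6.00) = -62.00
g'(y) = -4*y - 2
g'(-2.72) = 8.88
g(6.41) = -97.00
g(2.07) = -14.71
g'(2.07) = -10.28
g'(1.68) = -8.72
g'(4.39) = -19.56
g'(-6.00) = 22.00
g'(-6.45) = 23.80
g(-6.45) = -72.30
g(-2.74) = -11.54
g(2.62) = -20.97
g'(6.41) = -27.64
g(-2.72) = -11.36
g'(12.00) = -50.00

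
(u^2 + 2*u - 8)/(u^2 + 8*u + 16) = (u - 2)/(u + 4)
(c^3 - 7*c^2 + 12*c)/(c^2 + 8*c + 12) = c*(c^2 - 7*c + 12)/(c^2 + 8*c + 12)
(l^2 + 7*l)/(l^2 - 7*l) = (l + 7)/(l - 7)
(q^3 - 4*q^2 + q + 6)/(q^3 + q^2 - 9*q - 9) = (q - 2)/(q + 3)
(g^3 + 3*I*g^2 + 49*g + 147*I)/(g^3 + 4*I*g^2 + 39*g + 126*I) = (g - 7*I)/(g - 6*I)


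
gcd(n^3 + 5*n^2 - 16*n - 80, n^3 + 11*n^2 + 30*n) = n + 5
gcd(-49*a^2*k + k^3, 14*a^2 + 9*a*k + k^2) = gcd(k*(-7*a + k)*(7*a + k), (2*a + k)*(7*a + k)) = 7*a + k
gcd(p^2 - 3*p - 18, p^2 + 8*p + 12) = 1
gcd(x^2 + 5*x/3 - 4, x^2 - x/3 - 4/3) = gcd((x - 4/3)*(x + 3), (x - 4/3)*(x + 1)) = x - 4/3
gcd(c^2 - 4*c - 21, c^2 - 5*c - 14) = c - 7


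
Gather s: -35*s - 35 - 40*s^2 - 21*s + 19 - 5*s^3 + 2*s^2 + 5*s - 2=-5*s^3 - 38*s^2 - 51*s - 18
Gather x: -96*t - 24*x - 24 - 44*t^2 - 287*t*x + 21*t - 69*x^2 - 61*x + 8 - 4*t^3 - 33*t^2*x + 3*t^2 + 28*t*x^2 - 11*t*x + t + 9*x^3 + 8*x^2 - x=-4*t^3 - 41*t^2 - 74*t + 9*x^3 + x^2*(28*t - 61) + x*(-33*t^2 - 298*t - 86) - 16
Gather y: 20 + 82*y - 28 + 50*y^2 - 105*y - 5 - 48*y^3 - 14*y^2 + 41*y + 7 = -48*y^3 + 36*y^2 + 18*y - 6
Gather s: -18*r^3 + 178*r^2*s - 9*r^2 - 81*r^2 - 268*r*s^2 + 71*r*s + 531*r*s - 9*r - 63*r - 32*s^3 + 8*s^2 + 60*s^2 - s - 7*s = -18*r^3 - 90*r^2 - 72*r - 32*s^3 + s^2*(68 - 268*r) + s*(178*r^2 + 602*r - 8)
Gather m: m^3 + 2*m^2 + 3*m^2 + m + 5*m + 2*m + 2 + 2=m^3 + 5*m^2 + 8*m + 4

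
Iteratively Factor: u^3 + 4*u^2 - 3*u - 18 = (u - 2)*(u^2 + 6*u + 9) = (u - 2)*(u + 3)*(u + 3)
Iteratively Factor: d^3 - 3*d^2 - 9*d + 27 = (d - 3)*(d^2 - 9) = (d - 3)^2*(d + 3)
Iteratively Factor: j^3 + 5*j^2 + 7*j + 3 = (j + 3)*(j^2 + 2*j + 1) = (j + 1)*(j + 3)*(j + 1)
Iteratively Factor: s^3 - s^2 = (s - 1)*(s^2) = s*(s - 1)*(s)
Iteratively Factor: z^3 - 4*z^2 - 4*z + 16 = (z - 4)*(z^2 - 4) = (z - 4)*(z - 2)*(z + 2)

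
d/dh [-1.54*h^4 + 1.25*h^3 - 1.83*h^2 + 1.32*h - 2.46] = -6.16*h^3 + 3.75*h^2 - 3.66*h + 1.32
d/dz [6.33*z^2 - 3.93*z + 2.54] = 12.66*z - 3.93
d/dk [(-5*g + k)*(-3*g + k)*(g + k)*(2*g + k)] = 29*g^3 - 14*g^2*k - 15*g*k^2 + 4*k^3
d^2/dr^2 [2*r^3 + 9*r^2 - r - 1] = 12*r + 18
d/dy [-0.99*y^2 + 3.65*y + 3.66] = 3.65 - 1.98*y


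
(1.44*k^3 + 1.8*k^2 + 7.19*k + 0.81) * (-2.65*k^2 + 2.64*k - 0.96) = -3.816*k^5 - 0.968399999999999*k^4 - 15.6839*k^3 + 15.1071*k^2 - 4.764*k - 0.7776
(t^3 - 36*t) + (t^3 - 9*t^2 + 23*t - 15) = 2*t^3 - 9*t^2 - 13*t - 15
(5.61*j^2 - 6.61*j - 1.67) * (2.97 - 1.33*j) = -7.4613*j^3 + 25.453*j^2 - 17.4106*j - 4.9599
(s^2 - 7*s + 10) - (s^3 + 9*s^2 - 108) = -s^3 - 8*s^2 - 7*s + 118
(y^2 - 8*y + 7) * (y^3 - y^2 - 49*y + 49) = y^5 - 9*y^4 - 34*y^3 + 434*y^2 - 735*y + 343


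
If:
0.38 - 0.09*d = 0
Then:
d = 4.22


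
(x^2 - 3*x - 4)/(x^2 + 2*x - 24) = (x + 1)/(x + 6)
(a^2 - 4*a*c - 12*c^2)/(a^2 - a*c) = (a^2 - 4*a*c - 12*c^2)/(a*(a - c))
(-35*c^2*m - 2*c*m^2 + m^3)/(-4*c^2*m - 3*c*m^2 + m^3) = (35*c^2 + 2*c*m - m^2)/(4*c^2 + 3*c*m - m^2)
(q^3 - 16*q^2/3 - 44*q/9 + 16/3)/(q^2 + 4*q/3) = q - 20/3 + 4/q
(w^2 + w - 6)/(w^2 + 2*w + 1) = (w^2 + w - 6)/(w^2 + 2*w + 1)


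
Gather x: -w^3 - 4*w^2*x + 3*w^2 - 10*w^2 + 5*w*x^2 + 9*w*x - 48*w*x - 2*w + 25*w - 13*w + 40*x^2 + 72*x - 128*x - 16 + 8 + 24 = -w^3 - 7*w^2 + 10*w + x^2*(5*w + 40) + x*(-4*w^2 - 39*w - 56) + 16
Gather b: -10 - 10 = -20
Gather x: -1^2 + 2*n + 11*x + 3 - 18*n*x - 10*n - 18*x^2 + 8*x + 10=-8*n - 18*x^2 + x*(19 - 18*n) + 12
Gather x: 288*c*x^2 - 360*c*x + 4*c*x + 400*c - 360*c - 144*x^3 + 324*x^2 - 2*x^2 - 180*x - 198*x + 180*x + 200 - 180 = 40*c - 144*x^3 + x^2*(288*c + 322) + x*(-356*c - 198) + 20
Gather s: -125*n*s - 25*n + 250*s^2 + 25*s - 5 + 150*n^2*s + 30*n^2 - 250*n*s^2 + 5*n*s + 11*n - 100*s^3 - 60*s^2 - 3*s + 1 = 30*n^2 - 14*n - 100*s^3 + s^2*(190 - 250*n) + s*(150*n^2 - 120*n + 22) - 4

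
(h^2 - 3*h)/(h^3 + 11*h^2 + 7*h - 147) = h/(h^2 + 14*h + 49)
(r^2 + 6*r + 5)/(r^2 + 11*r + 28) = (r^2 + 6*r + 5)/(r^2 + 11*r + 28)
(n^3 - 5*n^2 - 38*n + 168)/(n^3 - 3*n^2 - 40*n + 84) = (n - 4)/(n - 2)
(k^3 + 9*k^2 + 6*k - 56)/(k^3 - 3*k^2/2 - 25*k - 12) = 2*(k^2 + 5*k - 14)/(2*k^2 - 11*k - 6)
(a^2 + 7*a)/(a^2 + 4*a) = (a + 7)/(a + 4)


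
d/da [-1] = 0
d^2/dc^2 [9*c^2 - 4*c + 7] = 18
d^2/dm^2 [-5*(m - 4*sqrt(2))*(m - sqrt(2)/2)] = -10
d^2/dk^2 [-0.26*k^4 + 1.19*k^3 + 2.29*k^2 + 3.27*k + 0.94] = -3.12*k^2 + 7.14*k + 4.58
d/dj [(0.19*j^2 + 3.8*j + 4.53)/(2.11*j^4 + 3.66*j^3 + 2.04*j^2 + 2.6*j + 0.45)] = (-0.8018*j^5 - 24.7494*j^4 - 66.0492*j^3 - 56.9974*j^2 - 18.3114*j - 10.068)/(4.4521*j^8 + 15.4452*j^7 + 22.0044*j^6 + 25.9048*j^5 + 25.0926*j^4 + 13.902*j^3 + 8.596*j^2 + 2.34*j + 0.2025)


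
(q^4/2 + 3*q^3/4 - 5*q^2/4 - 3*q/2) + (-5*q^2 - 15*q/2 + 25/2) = q^4/2 + 3*q^3/4 - 25*q^2/4 - 9*q + 25/2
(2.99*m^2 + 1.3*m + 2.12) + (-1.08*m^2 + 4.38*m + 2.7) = 1.91*m^2 + 5.68*m + 4.82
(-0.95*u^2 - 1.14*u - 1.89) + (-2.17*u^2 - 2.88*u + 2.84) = -3.12*u^2 - 4.02*u + 0.95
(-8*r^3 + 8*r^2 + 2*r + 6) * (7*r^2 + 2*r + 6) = -56*r^5 + 40*r^4 - 18*r^3 + 94*r^2 + 24*r + 36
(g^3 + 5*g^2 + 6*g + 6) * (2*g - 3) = 2*g^4 + 7*g^3 - 3*g^2 - 6*g - 18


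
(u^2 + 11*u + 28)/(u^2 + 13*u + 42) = (u + 4)/(u + 6)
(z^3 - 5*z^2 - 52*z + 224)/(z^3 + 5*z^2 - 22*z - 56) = (z - 8)/(z + 2)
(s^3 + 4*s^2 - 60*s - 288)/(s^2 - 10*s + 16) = (s^2 + 12*s + 36)/(s - 2)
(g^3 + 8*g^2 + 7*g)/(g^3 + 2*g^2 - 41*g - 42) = g/(g - 6)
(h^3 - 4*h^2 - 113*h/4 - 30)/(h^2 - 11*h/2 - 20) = h + 3/2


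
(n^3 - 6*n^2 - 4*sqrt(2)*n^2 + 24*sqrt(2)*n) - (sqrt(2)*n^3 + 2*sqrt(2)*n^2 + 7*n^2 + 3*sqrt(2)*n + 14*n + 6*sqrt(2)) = -sqrt(2)*n^3 + n^3 - 13*n^2 - 6*sqrt(2)*n^2 - 14*n + 21*sqrt(2)*n - 6*sqrt(2)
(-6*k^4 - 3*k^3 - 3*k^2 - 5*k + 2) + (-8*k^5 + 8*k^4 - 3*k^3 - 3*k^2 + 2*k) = -8*k^5 + 2*k^4 - 6*k^3 - 6*k^2 - 3*k + 2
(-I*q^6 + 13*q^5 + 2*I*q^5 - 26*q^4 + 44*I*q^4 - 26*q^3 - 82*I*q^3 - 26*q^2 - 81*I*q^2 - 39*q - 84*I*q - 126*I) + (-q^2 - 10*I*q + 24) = -I*q^6 + 13*q^5 + 2*I*q^5 - 26*q^4 + 44*I*q^4 - 26*q^3 - 82*I*q^3 - 27*q^2 - 81*I*q^2 - 39*q - 94*I*q + 24 - 126*I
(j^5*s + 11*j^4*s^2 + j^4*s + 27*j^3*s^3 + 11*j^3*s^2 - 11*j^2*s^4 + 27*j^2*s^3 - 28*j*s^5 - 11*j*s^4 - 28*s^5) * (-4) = -4*j^5*s - 44*j^4*s^2 - 4*j^4*s - 108*j^3*s^3 - 44*j^3*s^2 + 44*j^2*s^4 - 108*j^2*s^3 + 112*j*s^5 + 44*j*s^4 + 112*s^5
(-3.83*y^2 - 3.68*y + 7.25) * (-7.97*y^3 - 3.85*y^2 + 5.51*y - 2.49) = 30.5251*y^5 + 44.0751*y^4 - 64.7178*y^3 - 38.6526*y^2 + 49.1107*y - 18.0525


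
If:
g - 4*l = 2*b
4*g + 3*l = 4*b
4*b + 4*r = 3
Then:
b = 3/4 - r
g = 33/38 - 22*r/19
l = 4*r/19 - 3/19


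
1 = 1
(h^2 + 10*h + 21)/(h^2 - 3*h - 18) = (h + 7)/(h - 6)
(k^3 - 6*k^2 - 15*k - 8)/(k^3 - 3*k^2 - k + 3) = (k^2 - 7*k - 8)/(k^2 - 4*k + 3)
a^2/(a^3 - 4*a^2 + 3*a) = a/(a^2 - 4*a + 3)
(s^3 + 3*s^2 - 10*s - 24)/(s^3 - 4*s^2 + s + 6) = (s^2 + 6*s + 8)/(s^2 - s - 2)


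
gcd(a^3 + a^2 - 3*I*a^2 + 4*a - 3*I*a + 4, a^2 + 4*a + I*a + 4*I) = a + I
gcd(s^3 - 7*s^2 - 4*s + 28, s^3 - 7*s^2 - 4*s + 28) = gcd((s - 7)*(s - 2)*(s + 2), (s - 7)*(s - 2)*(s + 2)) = s^3 - 7*s^2 - 4*s + 28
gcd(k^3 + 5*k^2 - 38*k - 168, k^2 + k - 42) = k^2 + k - 42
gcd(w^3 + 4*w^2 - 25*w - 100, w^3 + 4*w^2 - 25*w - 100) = w^3 + 4*w^2 - 25*w - 100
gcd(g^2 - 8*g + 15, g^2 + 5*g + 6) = 1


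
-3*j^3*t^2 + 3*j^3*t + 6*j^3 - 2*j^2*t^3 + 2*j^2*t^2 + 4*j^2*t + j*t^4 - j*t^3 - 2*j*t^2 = (-3*j + t)*(j + t)*(t - 2)*(j*t + j)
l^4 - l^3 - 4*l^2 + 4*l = l*(l - 2)*(l - 1)*(l + 2)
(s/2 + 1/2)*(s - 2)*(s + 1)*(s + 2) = s^4/2 + s^3 - 3*s^2/2 - 4*s - 2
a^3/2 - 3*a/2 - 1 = (a/2 + 1/2)*(a - 2)*(a + 1)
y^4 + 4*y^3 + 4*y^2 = y^2*(y + 2)^2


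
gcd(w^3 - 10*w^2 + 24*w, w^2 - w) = w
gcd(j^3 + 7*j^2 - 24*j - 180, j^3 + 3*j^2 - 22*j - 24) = j + 6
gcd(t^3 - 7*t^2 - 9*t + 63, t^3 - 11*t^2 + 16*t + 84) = t - 7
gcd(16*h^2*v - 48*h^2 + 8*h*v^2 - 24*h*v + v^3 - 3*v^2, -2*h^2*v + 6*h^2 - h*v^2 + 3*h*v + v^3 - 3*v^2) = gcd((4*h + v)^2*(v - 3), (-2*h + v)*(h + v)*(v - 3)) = v - 3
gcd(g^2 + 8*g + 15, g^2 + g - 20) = g + 5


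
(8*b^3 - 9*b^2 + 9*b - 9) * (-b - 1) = -8*b^4 + b^3 + 9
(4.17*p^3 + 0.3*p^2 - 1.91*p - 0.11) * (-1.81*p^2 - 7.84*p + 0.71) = -7.5477*p^5 - 33.2358*p^4 + 4.0658*p^3 + 15.3865*p^2 - 0.4937*p - 0.0781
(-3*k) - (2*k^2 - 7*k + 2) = -2*k^2 + 4*k - 2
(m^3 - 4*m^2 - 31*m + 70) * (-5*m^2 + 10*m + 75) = -5*m^5 + 30*m^4 + 190*m^3 - 960*m^2 - 1625*m + 5250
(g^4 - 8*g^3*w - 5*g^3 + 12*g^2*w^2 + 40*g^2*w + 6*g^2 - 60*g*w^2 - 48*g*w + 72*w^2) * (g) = g^5 - 8*g^4*w - 5*g^4 + 12*g^3*w^2 + 40*g^3*w + 6*g^3 - 60*g^2*w^2 - 48*g^2*w + 72*g*w^2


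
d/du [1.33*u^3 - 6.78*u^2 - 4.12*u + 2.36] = 3.99*u^2 - 13.56*u - 4.12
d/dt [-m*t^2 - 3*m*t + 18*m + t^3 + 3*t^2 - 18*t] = -2*m*t - 3*m + 3*t^2 + 6*t - 18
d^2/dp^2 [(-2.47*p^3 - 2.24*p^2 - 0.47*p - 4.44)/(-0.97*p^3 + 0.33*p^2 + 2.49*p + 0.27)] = (-7.105427357601e-15*p^7 + 5.79652600000001*p^6 + 38.448084*p^5 + 89.452818*p^4 + 14.353152*p^3 - 51.199398*p^2 + 29.69622*p + 53.96031)/(0.912673*p^9 - 0.931491*p^8 - 6.711624*p^7 + 3.984228*p^6 + 17.74737*p^5 - 2.313522*p^4 - 16.557264*p^3 - 5.094252*p^2 - 0.544563*p - 0.019683)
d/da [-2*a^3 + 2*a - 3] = 2 - 6*a^2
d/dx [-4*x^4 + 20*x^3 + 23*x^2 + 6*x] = -16*x^3 + 60*x^2 + 46*x + 6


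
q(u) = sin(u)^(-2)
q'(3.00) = 704.52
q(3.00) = 50.21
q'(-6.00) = -88.03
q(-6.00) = 12.81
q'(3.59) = -22.12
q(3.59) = 5.32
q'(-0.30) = 74.03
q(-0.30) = 11.45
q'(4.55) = -0.34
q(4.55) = 1.03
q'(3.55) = -29.30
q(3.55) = 6.34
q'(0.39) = -33.66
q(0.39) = 6.92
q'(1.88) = 0.70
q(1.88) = 1.10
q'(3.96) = -3.51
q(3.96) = 1.88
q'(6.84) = -11.50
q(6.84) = 3.58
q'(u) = -2*cos(u)/sin(u)^3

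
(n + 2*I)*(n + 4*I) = n^2 + 6*I*n - 8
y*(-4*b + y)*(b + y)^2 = -4*b^3*y - 7*b^2*y^2 - 2*b*y^3 + y^4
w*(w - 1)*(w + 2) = w^3 + w^2 - 2*w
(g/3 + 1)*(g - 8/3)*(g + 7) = g^3/3 + 22*g^2/9 - 17*g/9 - 56/3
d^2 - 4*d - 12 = (d - 6)*(d + 2)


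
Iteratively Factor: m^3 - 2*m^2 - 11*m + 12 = (m - 1)*(m^2 - m - 12) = (m - 1)*(m + 3)*(m - 4)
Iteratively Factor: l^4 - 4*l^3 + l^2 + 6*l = (l + 1)*(l^3 - 5*l^2 + 6*l) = (l - 3)*(l + 1)*(l^2 - 2*l) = (l - 3)*(l - 2)*(l + 1)*(l)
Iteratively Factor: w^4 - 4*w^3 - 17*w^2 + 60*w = (w)*(w^3 - 4*w^2 - 17*w + 60) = w*(w - 3)*(w^2 - w - 20) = w*(w - 3)*(w + 4)*(w - 5)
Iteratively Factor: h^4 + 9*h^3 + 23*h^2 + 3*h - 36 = (h - 1)*(h^3 + 10*h^2 + 33*h + 36) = (h - 1)*(h + 4)*(h^2 + 6*h + 9) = (h - 1)*(h + 3)*(h + 4)*(h + 3)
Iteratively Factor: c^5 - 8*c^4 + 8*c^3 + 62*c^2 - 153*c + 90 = (c - 3)*(c^4 - 5*c^3 - 7*c^2 + 41*c - 30) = (c - 3)*(c + 3)*(c^3 - 8*c^2 + 17*c - 10) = (c - 3)*(c - 1)*(c + 3)*(c^2 - 7*c + 10) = (c - 3)*(c - 2)*(c - 1)*(c + 3)*(c - 5)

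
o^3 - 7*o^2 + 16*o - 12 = (o - 3)*(o - 2)^2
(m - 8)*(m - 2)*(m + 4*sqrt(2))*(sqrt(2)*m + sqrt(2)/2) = sqrt(2)*m^4 - 19*sqrt(2)*m^3/2 + 8*m^3 - 76*m^2 + 11*sqrt(2)*m^2 + 8*sqrt(2)*m + 88*m + 64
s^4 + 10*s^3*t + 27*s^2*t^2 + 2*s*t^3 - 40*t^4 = (s - t)*(s + 2*t)*(s + 4*t)*(s + 5*t)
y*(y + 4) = y^2 + 4*y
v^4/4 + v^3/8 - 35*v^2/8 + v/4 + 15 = (v/4 + 1)*(v - 3)*(v - 5/2)*(v + 2)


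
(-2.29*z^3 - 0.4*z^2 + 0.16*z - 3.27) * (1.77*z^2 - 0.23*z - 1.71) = -4.0533*z^5 - 0.1813*z^4 + 4.2911*z^3 - 5.1407*z^2 + 0.4785*z + 5.5917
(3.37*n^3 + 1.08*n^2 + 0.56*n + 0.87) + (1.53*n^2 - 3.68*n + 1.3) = 3.37*n^3 + 2.61*n^2 - 3.12*n + 2.17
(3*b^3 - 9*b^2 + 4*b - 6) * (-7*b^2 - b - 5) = -21*b^5 + 60*b^4 - 34*b^3 + 83*b^2 - 14*b + 30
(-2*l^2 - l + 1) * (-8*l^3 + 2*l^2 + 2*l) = 16*l^5 + 4*l^4 - 14*l^3 + 2*l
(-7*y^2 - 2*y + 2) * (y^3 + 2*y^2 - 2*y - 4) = -7*y^5 - 16*y^4 + 12*y^3 + 36*y^2 + 4*y - 8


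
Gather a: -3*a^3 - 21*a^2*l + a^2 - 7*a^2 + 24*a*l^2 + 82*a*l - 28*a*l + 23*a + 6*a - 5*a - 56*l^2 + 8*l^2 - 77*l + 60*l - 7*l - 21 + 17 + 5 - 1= -3*a^3 + a^2*(-21*l - 6) + a*(24*l^2 + 54*l + 24) - 48*l^2 - 24*l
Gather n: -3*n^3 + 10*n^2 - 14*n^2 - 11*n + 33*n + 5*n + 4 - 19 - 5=-3*n^3 - 4*n^2 + 27*n - 20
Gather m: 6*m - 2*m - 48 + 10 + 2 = 4*m - 36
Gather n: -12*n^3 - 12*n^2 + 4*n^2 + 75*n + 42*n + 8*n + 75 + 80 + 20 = -12*n^3 - 8*n^2 + 125*n + 175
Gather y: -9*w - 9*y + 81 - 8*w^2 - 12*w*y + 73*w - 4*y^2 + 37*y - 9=-8*w^2 + 64*w - 4*y^2 + y*(28 - 12*w) + 72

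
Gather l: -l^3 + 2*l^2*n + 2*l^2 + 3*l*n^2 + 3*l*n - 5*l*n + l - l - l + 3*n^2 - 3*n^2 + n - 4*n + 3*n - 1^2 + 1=-l^3 + l^2*(2*n + 2) + l*(3*n^2 - 2*n - 1)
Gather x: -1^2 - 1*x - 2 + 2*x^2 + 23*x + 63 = 2*x^2 + 22*x + 60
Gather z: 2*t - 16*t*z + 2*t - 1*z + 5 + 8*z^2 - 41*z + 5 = 4*t + 8*z^2 + z*(-16*t - 42) + 10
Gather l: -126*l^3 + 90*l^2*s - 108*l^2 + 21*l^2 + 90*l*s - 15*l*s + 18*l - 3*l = -126*l^3 + l^2*(90*s - 87) + l*(75*s + 15)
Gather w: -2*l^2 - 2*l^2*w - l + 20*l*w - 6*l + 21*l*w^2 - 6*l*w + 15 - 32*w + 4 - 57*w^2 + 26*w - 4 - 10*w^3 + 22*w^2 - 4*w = -2*l^2 - 7*l - 10*w^3 + w^2*(21*l - 35) + w*(-2*l^2 + 14*l - 10) + 15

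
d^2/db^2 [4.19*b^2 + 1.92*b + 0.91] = 8.38000000000000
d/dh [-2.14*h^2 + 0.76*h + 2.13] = 0.76 - 4.28*h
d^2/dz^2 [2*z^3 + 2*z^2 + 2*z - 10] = 12*z + 4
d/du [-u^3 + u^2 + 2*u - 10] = -3*u^2 + 2*u + 2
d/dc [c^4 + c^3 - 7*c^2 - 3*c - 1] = 4*c^3 + 3*c^2 - 14*c - 3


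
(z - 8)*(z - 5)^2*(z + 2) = z^4 - 16*z^3 + 69*z^2 + 10*z - 400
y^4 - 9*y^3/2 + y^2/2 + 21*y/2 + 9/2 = (y - 3)^2*(y + 1/2)*(y + 1)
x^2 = x^2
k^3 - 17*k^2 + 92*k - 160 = (k - 8)*(k - 5)*(k - 4)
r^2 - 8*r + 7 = (r - 7)*(r - 1)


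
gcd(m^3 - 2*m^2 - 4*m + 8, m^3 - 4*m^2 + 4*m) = m^2 - 4*m + 4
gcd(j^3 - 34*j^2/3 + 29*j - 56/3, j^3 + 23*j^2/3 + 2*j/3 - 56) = j - 7/3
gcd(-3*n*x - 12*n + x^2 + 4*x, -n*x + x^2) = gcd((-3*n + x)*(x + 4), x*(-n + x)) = 1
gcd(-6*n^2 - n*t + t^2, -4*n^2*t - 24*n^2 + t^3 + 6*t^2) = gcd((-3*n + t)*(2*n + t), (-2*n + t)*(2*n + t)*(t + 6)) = 2*n + t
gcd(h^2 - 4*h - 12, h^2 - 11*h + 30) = h - 6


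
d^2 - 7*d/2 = d*(d - 7/2)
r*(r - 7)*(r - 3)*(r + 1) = r^4 - 9*r^3 + 11*r^2 + 21*r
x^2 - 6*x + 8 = (x - 4)*(x - 2)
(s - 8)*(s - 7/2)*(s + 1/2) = s^3 - 11*s^2 + 89*s/4 + 14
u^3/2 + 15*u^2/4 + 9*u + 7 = (u/2 + 1)*(u + 2)*(u + 7/2)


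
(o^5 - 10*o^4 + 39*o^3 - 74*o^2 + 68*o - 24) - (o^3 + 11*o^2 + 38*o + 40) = o^5 - 10*o^4 + 38*o^3 - 85*o^2 + 30*o - 64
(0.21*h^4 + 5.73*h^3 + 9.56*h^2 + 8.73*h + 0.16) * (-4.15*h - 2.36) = -0.8715*h^5 - 24.2751*h^4 - 53.1968*h^3 - 58.7911*h^2 - 21.2668*h - 0.3776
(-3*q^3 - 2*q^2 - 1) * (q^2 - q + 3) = -3*q^5 + q^4 - 7*q^3 - 7*q^2 + q - 3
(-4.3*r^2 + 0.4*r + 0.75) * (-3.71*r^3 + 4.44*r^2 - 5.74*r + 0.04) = 15.953*r^5 - 20.576*r^4 + 23.6755*r^3 + 0.862*r^2 - 4.289*r + 0.03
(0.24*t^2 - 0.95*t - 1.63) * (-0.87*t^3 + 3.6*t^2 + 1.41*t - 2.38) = -0.2088*t^5 + 1.6905*t^4 - 1.6635*t^3 - 7.7787*t^2 - 0.0373000000000001*t + 3.8794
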